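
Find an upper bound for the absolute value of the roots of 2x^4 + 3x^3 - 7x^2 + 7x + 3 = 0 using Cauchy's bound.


Cauchy's bound: all roots r satisfy |r| <= 1 + max(|a_i/a_n|) for i = 0,...,n-1
where a_n is the leading coefficient.

Coefficients: [2, 3, -7, 7, 3]
Leading coefficient a_n = 2
Ratios |a_i/a_n|: 3/2, 7/2, 7/2, 3/2
Maximum ratio: 7/2
Cauchy's bound: |r| <= 1 + 7/2 = 9/2

Upper bound = 9/2


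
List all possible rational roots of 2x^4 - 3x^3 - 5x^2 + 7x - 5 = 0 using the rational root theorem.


Rational root theorem: possible roots are ±p/q where:
  p divides the constant term (-5): p ∈ {1, 5}
  q divides the leading coefficient (2): q ∈ {1, 2}

All possible rational roots: -5, -5/2, -1, -1/2, 1/2, 1, 5/2, 5

-5, -5/2, -1, -1/2, 1/2, 1, 5/2, 5


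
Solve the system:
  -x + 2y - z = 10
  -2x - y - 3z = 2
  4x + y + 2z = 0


Using Cramer's rule. Expand each determinant along the first row.
D  = (-1)*[(-1)*2 - (-3)*1] - 2*[(-2)*2 - (-3)*4] + (-1)*[(-2)*1 - (-1)*4]
  = (-1)*(1) - 2*(8) + (-1)*(2) = -19
Dx = 10*[(-1)*2 - (-3)*1] - 2*[2*2 - (-3)*0] + (-1)*[2*1 - (-1)*0]
  = 10*(1) - 2*(4) + (-1)*(2) = 0
Dy = (-1)*[2*2 - (-3)*0] - 10*[(-2)*2 - (-3)*4] + (-1)*[(-2)*0 - 2*4]
  = (-1)*(4) - 10*(8) + (-1)*(-8) = -76
Dz = (-1)*[(-1)*0 - 2*1] - 2*[(-2)*0 - 2*4] + 10*[(-2)*1 - (-1)*4]
  = (-1)*(-2) - 2*(-8) + 10*(2) = 38
x = Dx/D = 0/-19 = 0, y = Dy/D = -76/-19 = 4, z = Dz/D = 38/-19 = -2
Check eq1: (-1)(0) + (2)(4) + (-1)(-2) = 10 = 10 ✓
Check eq2: (-2)(0) + (-1)(4) + (-3)(-2) = 2 = 2 ✓
Check eq3: (4)(0) + (1)(4) + (2)(-2) = 0 = 0 ✓

x = 0, y = 4, z = -2


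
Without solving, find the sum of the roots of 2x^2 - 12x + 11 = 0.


By Vieta's formulas for ax^2 + bx + c = 0:
  Sum of roots = -b/a
  Product of roots = c/a

Here a = 2, b = -12, c = 11
Sum = -(-12)/2 = 6
Product = 11/2 = 11/2

Sum = 6


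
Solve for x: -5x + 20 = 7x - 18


Starting with: -5x + 20 = 7x - 18
Move all x terms to left: (-5 - 7)x = -18 - 20
Simplify: -12x = -38
Divide both sides by -12: x = 19/6

x = 19/6


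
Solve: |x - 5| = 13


An absolute value equation |expr| = 13 gives two cases:
Case 1: x - 5 = 13
  x = 18, so x = 18
Case 2: x - 5 = -13
  x = -8, so x = -8

x = -8, x = 18


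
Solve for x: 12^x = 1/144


Express both sides with the same base.
1/144 = 12^(-2)
Since the bases match: x = -2

x = -2


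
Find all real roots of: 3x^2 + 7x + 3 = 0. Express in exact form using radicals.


Using the quadratic formula: x = (-b ± sqrt(b^2 - 4ac)) / (2a)
Here a = 3, b = 7, c = 3
Discriminant = b^2 - 4ac = 7^2 - 4(3)(3) = 49 - 36 = 13
Since discriminant = 13 > 0, there are two real roots.
x = (-7 ± sqrt(13)) / 6
Numerically: x ≈ -0.5657 or x ≈ -1.7676

x = (-7 + sqrt(13)) / 6 or x = (-7 - sqrt(13)) / 6


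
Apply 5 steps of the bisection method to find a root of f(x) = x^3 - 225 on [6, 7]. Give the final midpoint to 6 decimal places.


f(x) = x^3 - 225
f(6) = -9 < 0
f(7) = 118 > 0

Step 1: midpoint = (6.000000 + 7.000000)/2 = 6.500000
  f(6.500000) = 49.625000
  f(mid) > 0, so root is in [6.000000, 6.500000]

Step 2: midpoint = (6.000000 + 6.500000)/2 = 6.250000
  f(6.250000) = 19.140625
  f(mid) > 0, so root is in [6.000000, 6.250000]

Step 3: midpoint = (6.000000 + 6.250000)/2 = 6.125000
  f(6.125000) = 4.783203
  f(mid) > 0, so root is in [6.000000, 6.125000]

Step 4: midpoint = (6.000000 + 6.125000)/2 = 6.062500
  f(6.062500) = -2.179443
  f(mid) < 0, so root is in [6.062500, 6.125000]

Step 5: midpoint = (6.062500 + 6.125000)/2 = 6.093750
  f(6.093750) = 1.284027
  f(mid) > 0, so root is in [6.062500, 6.093750]

midpoint = 6.093750


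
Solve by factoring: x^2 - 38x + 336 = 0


We need two numbers that multiply to 336 and add to -38.
Those numbers are -14 and -24 (since (-14) * (-24) = 336 and (-14) + (-24) = -38).
So x^2 - 38x + 336 = (x - 14)(x - 24) = 0
Setting each factor to zero: x = 14 or x = 24

x = 14, x = 24


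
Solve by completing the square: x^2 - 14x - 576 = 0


Start: x^2 - 14x - 576 = 0
Move constant: x^2 - 14x = 576
Half of -14 is -7, squared is 49
Add 49 to both sides: x^2 - 14x + 49 = 625
(x - 7)^2 = 625
x - 7 = ±25
x = 7 + 25 = 32 or x = 7 - 25 = -18

x = -18, x = 32


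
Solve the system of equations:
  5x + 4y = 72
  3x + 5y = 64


Using Cramer's rule:
Determinant D = (5)(5) - (3)(4) = 25 - 12 = 13
Dx = (72)(5) - (64)(4) = 360 - 256 = 104
Dy = (5)(64) - (3)(72) = 320 - 216 = 104
x = Dx/D = 104/13 = 8
y = Dy/D = 104/13 = 8

x = 8, y = 8


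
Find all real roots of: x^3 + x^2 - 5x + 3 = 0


Let p(x) = x^3 + x^2 - 5x + 3. By the rational root theorem (leading coefficient 1), any rational root is an integer divisor of 3: try ±1, ±2, ... in turn.
Test x = 1: value = 0 ✓, so (x - 1) is a factor.
Synthetic division by (x - 1): bring down 1; 1(1) + 1 = 2; 2(1) - 5 = -3; (-3)(1) + 3 = 0 → quotient x^2 + 2x - 3, remainder 0.
Solve the quadratic x^2 + 2x - 3 = 0: discriminant = 2^2 - 4(1)(-3) = 4 + 12 = 16.
sqrt(16) = 4, so x = (-2 ± 4)/2: x = 1 or x = -3.

x = -3, x = 1 (multiplicity 2)


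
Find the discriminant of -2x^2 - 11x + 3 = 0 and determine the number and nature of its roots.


For ax^2 + bx + c = 0, discriminant D = b^2 - 4ac
Here a = -2, b = -11, c = 3
D = (-11)^2 - 4(-2)(3) = 121 + 24 = 145

D = 145 > 0 but not a perfect square
The equation has 2 distinct real irrational roots.

Discriminant = 145, 2 distinct real irrational roots


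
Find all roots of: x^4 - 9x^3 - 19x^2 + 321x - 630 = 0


Let p(x) = x^4 - 9x^3 - 19x^2 + 321x - 630. By the rational root theorem (leading coefficient 1), any rational root is an integer divisor of 630: try ±1, ±2, ... in turn.
Test x = 1: value = -336 ≠ 0.
Test x = -1: value = -960 ≠ 0.
Test x = 2: value = -120 ≠ 0.
Test x = -2: value = -1260 ≠ 0.
Test x = 3: value = 0 ✓, so (x - 3) is a factor.
Synthetic division by (x - 3): bring down 1; 1(3) - 9 = -6; (-6)(3) - 19 = -37; (-37)(3) + 321 = 210; 210(3) - 630 = 0 → quotient x^3 - 6x^2 - 37x + 210, remainder 0.
Continue with the quotient x^3 - 6x^2 - 37x + 210 (candidates must divide 210; re-test x = 3 first in case it repeats).
Test x = 3: value = 72 ≠ 0.
Test x = -3: value = 240 ≠ 0.
Test x = 5: value = 0 ✓, so (x - 5) is a factor.
Synthetic division by (x - 5): bring down 1; 1(5) - 6 = -1; (-1)(5) - 37 = -42; (-42)(5) + 210 = 0 → quotient x^2 - x - 42, remainder 0.
Solve the quadratic x^2 - x - 42 = 0: discriminant = (-1)^2 - 4(1)(-42) = 1 + 168 = 169.
sqrt(169) = 13, so x = (1 ± 13)/2: x = 7 or x = -6.
Collecting all roots found:

x = -6, x = 3, x = 5, x = 7


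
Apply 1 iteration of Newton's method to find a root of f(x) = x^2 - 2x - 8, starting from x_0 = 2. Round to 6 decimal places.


Newton's method: x_(n+1) = x_n - f(x_n)/f'(x_n)
f(x) = x^2 - 2x - 8
f'(x) = 2x - 2

Iteration 1:
  f(2.000000) = -8.000000
  f'(2.000000) = 2.000000
  x_1 = 2.000000 - (-8.000000)/(2.000000) = 6.000000

x_1 = 6.000000


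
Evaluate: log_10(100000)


We need the exponent such that 10^? = 100000
10^5 = 100000
Therefore log_10(100000) = 5

5


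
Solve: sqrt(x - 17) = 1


Square both sides: x - 17 = 1^2 = 1
x = 1 + 17 = 18
x = 18
Check: sqrt(1*18 - 17) = sqrt(1) = 1 ✓

x = 18


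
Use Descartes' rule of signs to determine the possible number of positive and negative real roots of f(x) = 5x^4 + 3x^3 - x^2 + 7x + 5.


Descartes' rule of signs:

For positive roots, count sign changes in f(x) = 5x^4 + 3x^3 - x^2 + 7x + 5:
Signs of coefficients: +, +, -, +, +
Number of sign changes: 2
Possible positive real roots: 2, 0

For negative roots, examine f(-x) = 5x^4 - 3x^3 - x^2 - 7x + 5:
Signs of coefficients: +, -, -, -, +
Number of sign changes: 2
Possible negative real roots: 2, 0

Positive roots: 2 or 0; Negative roots: 2 or 0


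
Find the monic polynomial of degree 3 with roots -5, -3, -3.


A monic polynomial with roots -5, -3, -3 is:
p(x) = (x + 5)(x + 3)(x + 3)
After multiplying by (x + 5): x + 5
After multiplying by (x + 3): x^2 + 8x + 15
After multiplying by (x + 3): x^3 + 11x^2 + 39x + 45

x^3 + 11x^2 + 39x + 45


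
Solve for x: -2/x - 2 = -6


Subtract -2 from both sides: -2/x = -4
Multiply both sides by x: -2 = -4 * x
Divide by -4: x = 1/2

x = 1/2


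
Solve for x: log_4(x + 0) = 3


Convert to exponential form: x + 0 = 4^3 = 64
x = 64 - 0 = 64
Check: log_4(64 + 0) = log_4(64) = log_4(64) = 3 ✓

x = 64


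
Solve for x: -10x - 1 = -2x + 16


Starting with: -10x - 1 = -2x + 16
Move all x terms to left: (-10 + 2)x = 16 + 1
Simplify: -8x = 17
Divide both sides by -8: x = -17/8

x = -17/8


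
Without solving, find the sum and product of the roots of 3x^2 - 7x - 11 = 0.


By Vieta's formulas for ax^2 + bx + c = 0:
  Sum of roots = -b/a
  Product of roots = c/a

Here a = 3, b = -7, c = -11
Sum = -(-7)/3 = 7/3
Product = -11/3 = -11/3

Sum = 7/3, Product = -11/3


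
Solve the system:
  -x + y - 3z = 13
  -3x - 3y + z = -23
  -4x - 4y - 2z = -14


Using Cramer's rule. Expand each determinant along the first row.
D  = (-1)*[(-3)*(-2) - 1*(-4)] - 1*[(-3)*(-2) - 1*(-4)] + (-3)*[(-3)*(-4) - (-3)*(-4)]
  = (-1)*(10) - 1*(10) + (-3)*(0) = -20
Dx = 13*[(-3)*(-2) - 1*(-4)] - 1*[(-23)*(-2) - 1*(-14)] + (-3)*[(-23)*(-4) - (-3)*(-14)]
  = 13*(10) - 1*(60) + (-3)*(50) = -80
Dy = (-1)*[(-23)*(-2) - 1*(-14)] - 13*[(-3)*(-2) - 1*(-4)] + (-3)*[(-3)*(-14) - (-23)*(-4)]
  = (-1)*(60) - 13*(10) + (-3)*(-50) = -40
Dz = (-1)*[(-3)*(-14) - (-23)*(-4)] - 1*[(-3)*(-14) - (-23)*(-4)] + 13*[(-3)*(-4) - (-3)*(-4)]
  = (-1)*(-50) - 1*(-50) + 13*(0) = 100
x = Dx/D = -80/-20 = 4, y = Dy/D = -40/-20 = 2, z = Dz/D = 100/-20 = -5
Check eq1: (-1)(4) + (1)(2) + (-3)(-5) = 13 = 13 ✓
Check eq2: (-3)(4) + (-3)(2) + (1)(-5) = -23 = -23 ✓
Check eq3: (-4)(4) + (-4)(2) + (-2)(-5) = -14 = -14 ✓

x = 4, y = 2, z = -5


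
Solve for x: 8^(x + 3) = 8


Express both sides with the same base.
8 = 8^1
Since the bases match, equate exponents: x + 3 = 1
So x = 1 - (3) = -2

x = -2


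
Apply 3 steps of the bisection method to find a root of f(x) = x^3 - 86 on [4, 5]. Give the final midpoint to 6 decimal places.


f(x) = x^3 - 86
f(4) = -22 < 0
f(5) = 39 > 0

Step 1: midpoint = (4.000000 + 5.000000)/2 = 4.500000
  f(4.500000) = 5.125000
  f(mid) > 0, so root is in [4.000000, 4.500000]

Step 2: midpoint = (4.000000 + 4.500000)/2 = 4.250000
  f(4.250000) = -9.234375
  f(mid) < 0, so root is in [4.250000, 4.500000]

Step 3: midpoint = (4.250000 + 4.500000)/2 = 4.375000
  f(4.375000) = -2.259766
  f(mid) < 0, so root is in [4.375000, 4.500000]

midpoint = 4.375000


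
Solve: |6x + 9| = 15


An absolute value equation |expr| = 15 gives two cases:
Case 1: 6x + 9 = 15
  6x = 6, so x = 1
Case 2: 6x + 9 = -15
  6x = -24, so x = -4

x = -4, x = 1


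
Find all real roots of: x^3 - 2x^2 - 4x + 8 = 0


Let p(x) = x^3 - 2x^2 - 4x + 8. By the rational root theorem (leading coefficient 1), any rational root is an integer divisor of 8: try ±1, ±2, ... in turn.
Test x = 1: value = 3 ≠ 0.
Test x = -1: value = 9 ≠ 0.
Test x = 2: value = 0 ✓, so (x - 2) is a factor.
Synthetic division by (x - 2): bring down 1; 1(2) - 2 = 0; 0(2) - 4 = -4; (-4)(2) + 8 = 0 → quotient x^2 - 4, remainder 0.
Solve the quadratic x^2 - 4 = 0: discriminant = 0^2 - 4(1)(-4) = 0 + 16 = 16.
sqrt(16) = 4, so x = (0 ± 4)/2: x = 2 or x = -2.

x = -2, x = 2 (multiplicity 2)


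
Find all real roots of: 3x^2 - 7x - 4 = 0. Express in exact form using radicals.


Using the quadratic formula: x = (-b ± sqrt(b^2 - 4ac)) / (2a)
Here a = 3, b = -7, c = -4
Discriminant = b^2 - 4ac = (-7)^2 - 4(3)(-4) = 49 + 48 = 97
Since discriminant = 97 > 0, there are two real roots.
x = (7 ± sqrt(97)) / 6
Numerically: x ≈ 2.8081 or x ≈ -0.4748

x = (7 + sqrt(97)) / 6 or x = (7 - sqrt(97)) / 6


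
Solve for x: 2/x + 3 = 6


Subtract 3 from both sides: 2/x = 3
Multiply both sides by x: 2 = 3 * x
Divide by 3: x = 2/3

x = 2/3


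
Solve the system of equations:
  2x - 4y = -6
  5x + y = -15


Using Cramer's rule:
Determinant D = (2)(1) - (5)(-4) = 2 + 20 = 22
Dx = (-6)(1) - (-15)(-4) = -6 - 60 = -66
Dy = (2)(-15) - (5)(-6) = -30 + 30 = 0
x = Dx/D = -66/22 = -3
y = Dy/D = 0/22 = 0

x = -3, y = 0


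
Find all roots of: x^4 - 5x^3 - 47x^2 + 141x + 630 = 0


Let p(x) = x^4 - 5x^3 - 47x^2 + 141x + 630. By the rational root theorem (leading coefficient 1), any rational root is an integer divisor of 630: try ±1, ±2, ... in turn.
Test x = 1: value = 720 ≠ 0.
Test x = -1: value = 448 ≠ 0.
Test x = 2: value = 700 ≠ 0.
Test x = -2: value = 216 ≠ 0.
Test x = 3: value = 576 ≠ 0.
Test x = -3: value = 0 ✓, so (x + 3) is a factor.
Synthetic division by (x + 3): bring down 1; 1(-3) - 5 = -8; (-8)(-3) - 47 = -23; (-23)(-3) + 141 = 210; 210(-3) + 630 = 0 → quotient x^3 - 8x^2 - 23x + 210, remainder 0.
Continue with the quotient x^3 - 8x^2 - 23x + 210 (candidates must divide 210; re-test x = -3 first in case it repeats).
Test x = -3: value = 180 ≠ 0.
Test x = 5: value = 20 ≠ 0.
Test x = -5: value = 0 ✓, so (x + 5) is a factor.
Synthetic division by (x + 5): bring down 1; 1(-5) - 8 = -13; (-13)(-5) - 23 = 42; 42(-5) + 210 = 0 → quotient x^2 - 13x + 42, remainder 0.
Solve the quadratic x^2 - 13x + 42 = 0: discriminant = (-13)^2 - 4(1)(42) = 169 - 168 = 1.
sqrt(1) = 1, so x = (13 ± 1)/2: x = 7 or x = 6.
Collecting all roots found:

x = -5, x = -3, x = 6, x = 7


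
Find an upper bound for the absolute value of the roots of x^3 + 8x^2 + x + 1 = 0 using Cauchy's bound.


Cauchy's bound: all roots r satisfy |r| <= 1 + max(|a_i/a_n|) for i = 0,...,n-1
where a_n is the leading coefficient.

Coefficients: [1, 8, 1, 1]
Leading coefficient a_n = 1
Ratios |a_i/a_n|: 8, 1, 1
Maximum ratio: 8
Cauchy's bound: |r| <= 1 + 8 = 9

Upper bound = 9


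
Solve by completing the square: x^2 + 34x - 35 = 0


Start: x^2 + 34x - 35 = 0
Move constant: x^2 + 34x = 35
Half of 34 is 17, squared is 289
Add 289 to both sides: x^2 + 34x + 289 = 324
(x + 17)^2 = 324
x + 17 = ±18
x = -17 + 18 = 1 or x = -17 - 18 = -35

x = -35, x = 1


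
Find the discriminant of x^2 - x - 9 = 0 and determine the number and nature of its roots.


For ax^2 + bx + c = 0, discriminant D = b^2 - 4ac
Here a = 1, b = -1, c = -9
D = (-1)^2 - 4(1)(-9) = 1 + 36 = 37

D = 37 > 0 but not a perfect square
The equation has 2 distinct real irrational roots.

Discriminant = 37, 2 distinct real irrational roots


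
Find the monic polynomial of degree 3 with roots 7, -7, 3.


A monic polynomial with roots 7, -7, 3 is:
p(x) = (x - 7)(x + 7)(x - 3)
After multiplying by (x - 7): x - 7
After multiplying by (x + 7): x^2 - 49
After multiplying by (x - 3): x^3 - 3x^2 - 49x + 147

x^3 - 3x^2 - 49x + 147


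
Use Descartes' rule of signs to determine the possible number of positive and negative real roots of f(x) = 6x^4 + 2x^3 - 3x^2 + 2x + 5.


Descartes' rule of signs:

For positive roots, count sign changes in f(x) = 6x^4 + 2x^3 - 3x^2 + 2x + 5:
Signs of coefficients: +, +, -, +, +
Number of sign changes: 2
Possible positive real roots: 2, 0

For negative roots, examine f(-x) = 6x^4 - 2x^3 - 3x^2 - 2x + 5:
Signs of coefficients: +, -, -, -, +
Number of sign changes: 2
Possible negative real roots: 2, 0

Positive roots: 2 or 0; Negative roots: 2 or 0


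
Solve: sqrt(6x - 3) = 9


Square both sides: 6x - 3 = 9^2 = 81
6x = 81 + 3 = 84
x = 14
Check: sqrt(6*14 - 3) = sqrt(81) = 9 ✓

x = 14


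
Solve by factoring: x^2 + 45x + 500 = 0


We need two numbers that multiply to 500 and add to 45.
Those numbers are 20 and 25 (since 20 * 25 = 500 and 20 + 25 = 45).
So x^2 + 45x + 500 = (x + 20)(x + 25) = 0
Setting each factor to zero: x = -20 or x = -25

x = -25, x = -20


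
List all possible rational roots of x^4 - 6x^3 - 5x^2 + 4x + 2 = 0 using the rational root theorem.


Rational root theorem: possible roots are ±p/q where:
  p divides the constant term (2): p ∈ {1, 2}
  q divides the leading coefficient (1): q ∈ {1}

All possible rational roots: -2, -1, 1, 2

-2, -1, 1, 2


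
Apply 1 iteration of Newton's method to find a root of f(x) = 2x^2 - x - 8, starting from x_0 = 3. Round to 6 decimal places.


Newton's method: x_(n+1) = x_n - f(x_n)/f'(x_n)
f(x) = 2x^2 - x - 8
f'(x) = 4x - 1

Iteration 1:
  f(3.000000) = 7.000000
  f'(3.000000) = 11.000000
  x_1 = 3.000000 - (7.000000)/(11.000000) = 2.363636

x_1 = 2.363636


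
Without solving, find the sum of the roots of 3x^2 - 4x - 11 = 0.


By Vieta's formulas for ax^2 + bx + c = 0:
  Sum of roots = -b/a
  Product of roots = c/a

Here a = 3, b = -4, c = -11
Sum = -(-4)/3 = 4/3
Product = -11/3 = -11/3

Sum = 4/3


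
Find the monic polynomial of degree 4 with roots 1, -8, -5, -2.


A monic polynomial with roots 1, -8, -5, -2 is:
p(x) = (x - 1)(x + 8)(x + 5)(x + 2)
After multiplying by (x - 1): x - 1
After multiplying by (x + 8): x^2 + 7x - 8
After multiplying by (x + 5): x^3 + 12x^2 + 27x - 40
After multiplying by (x + 2): x^4 + 14x^3 + 51x^2 + 14x - 80

x^4 + 14x^3 + 51x^2 + 14x - 80


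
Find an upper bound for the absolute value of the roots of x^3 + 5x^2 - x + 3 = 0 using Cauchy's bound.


Cauchy's bound: all roots r satisfy |r| <= 1 + max(|a_i/a_n|) for i = 0,...,n-1
where a_n is the leading coefficient.

Coefficients: [1, 5, -1, 3]
Leading coefficient a_n = 1
Ratios |a_i/a_n|: 5, 1, 3
Maximum ratio: 5
Cauchy's bound: |r| <= 1 + 5 = 6

Upper bound = 6


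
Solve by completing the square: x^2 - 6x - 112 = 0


Start: x^2 - 6x - 112 = 0
Move constant: x^2 - 6x = 112
Half of -6 is -3, squared is 9
Add 9 to both sides: x^2 - 6x + 9 = 121
(x - 3)^2 = 121
x - 3 = ±11
x = 3 + 11 = 14 or x = 3 - 11 = -8

x = -8, x = 14


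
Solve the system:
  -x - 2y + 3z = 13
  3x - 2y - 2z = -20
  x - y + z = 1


Using Cramer's rule. Expand each determinant along the first row.
D  = (-1)*[(-2)*1 - (-2)*(-1)] - (-2)*[3*1 - (-2)*1] + 3*[3*(-1) - (-2)*1]
  = (-1)*(-4) - (-2)*(5) + 3*(-1) = 11
Dx = 13*[(-2)*1 - (-2)*(-1)] - (-2)*[(-20)*1 - (-2)*1] + 3*[(-20)*(-1) - (-2)*1]
  = 13*(-4) - (-2)*(-18) + 3*(22) = -22
Dy = (-1)*[(-20)*1 - (-2)*1] - 13*[3*1 - (-2)*1] + 3*[3*1 - (-20)*1]
  = (-1)*(-18) - 13*(5) + 3*(23) = 22
Dz = (-1)*[(-2)*1 - (-20)*(-1)] - (-2)*[3*1 - (-20)*1] + 13*[3*(-1) - (-2)*1]
  = (-1)*(-22) - (-2)*(23) + 13*(-1) = 55
x = Dx/D = -22/11 = -2, y = Dy/D = 22/11 = 2, z = Dz/D = 55/11 = 5
Check eq1: (-1)(-2) + (-2)(2) + (3)(5) = 13 = 13 ✓
Check eq2: (3)(-2) + (-2)(2) + (-2)(5) = -20 = -20 ✓
Check eq3: (1)(-2) + (-1)(2) + (1)(5) = 1 = 1 ✓

x = -2, y = 2, z = 5


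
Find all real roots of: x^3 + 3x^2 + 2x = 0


The constant term is 0, so x = 0 is a root. Factor out x:
  x(x^2 + 3x + 2) = 0
Solve the quadratic x^2 + 3x + 2 = 0: discriminant = 3^2 - 4(1)(2) = 9 - 8 = 1.
sqrt(1) = 1, so x = (-3 ± 1)/2: x = -1 or x = -2.

x = -2, x = -1, x = 0


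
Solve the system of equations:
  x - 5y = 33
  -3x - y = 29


Using Cramer's rule:
Determinant D = (1)(-1) - (-3)(-5) = -1 - 15 = -16
Dx = (33)(-1) - (29)(-5) = -33 + 145 = 112
Dy = (1)(29) - (-3)(33) = 29 + 99 = 128
x = Dx/D = 112/-16 = -7
y = Dy/D = 128/-16 = -8

x = -7, y = -8


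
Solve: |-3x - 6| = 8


An absolute value equation |expr| = 8 gives two cases:
Case 1: -3x - 6 = 8
  -3x = 14, so x = -14/3
Case 2: -3x - 6 = -8
  -3x = -2, so x = 2/3

x = -14/3, x = 2/3


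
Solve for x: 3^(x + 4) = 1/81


Express both sides with the same base.
1/81 = 3^(-4)
Since the bases match, equate exponents: x + 4 = -4
So x = -4 - (4) = -8

x = -8


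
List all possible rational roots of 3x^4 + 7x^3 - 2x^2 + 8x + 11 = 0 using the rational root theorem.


Rational root theorem: possible roots are ±p/q where:
  p divides the constant term (11): p ∈ {1, 11}
  q divides the leading coefficient (3): q ∈ {1, 3}

All possible rational roots: -11, -11/3, -1, -1/3, 1/3, 1, 11/3, 11

-11, -11/3, -1, -1/3, 1/3, 1, 11/3, 11


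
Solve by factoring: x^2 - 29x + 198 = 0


We need two numbers that multiply to 198 and add to -29.
Those numbers are -11 and -18 (since (-11) * (-18) = 198 and (-11) + (-18) = -29).
So x^2 - 29x + 198 = (x - 11)(x - 18) = 0
Setting each factor to zero: x = 11 or x = 18

x = 11, x = 18


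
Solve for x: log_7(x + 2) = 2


Convert to exponential form: x + 2 = 7^2 = 49
x = 49 - 2 = 47
Check: log_7(47 + 2) = log_7(49) = log_7(49) = 2 ✓

x = 47


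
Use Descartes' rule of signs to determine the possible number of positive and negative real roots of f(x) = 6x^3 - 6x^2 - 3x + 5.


Descartes' rule of signs:

For positive roots, count sign changes in f(x) = 6x^3 - 6x^2 - 3x + 5:
Signs of coefficients: +, -, -, +
Number of sign changes: 2
Possible positive real roots: 2, 0

For negative roots, examine f(-x) = -6x^3 - 6x^2 + 3x + 5:
Signs of coefficients: -, -, +, +
Number of sign changes: 1
Possible negative real roots: 1

Positive roots: 2 or 0; Negative roots: 1


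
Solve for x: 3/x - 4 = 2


Subtract -4 from both sides: 3/x = 6
Multiply both sides by x: 3 = 6 * x
Divide by 6: x = 1/2

x = 1/2


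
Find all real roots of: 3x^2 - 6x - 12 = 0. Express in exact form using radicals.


Using the quadratic formula: x = (-b ± sqrt(b^2 - 4ac)) / (2a)
Here a = 3, b = -6, c = -12
Discriminant = b^2 - 4ac = (-6)^2 - 4(3)(-12) = 36 + 144 = 180
Since discriminant = 180 > 0, there are two real roots.
x = (6 ± 6*sqrt(5)) / 6
Simplifying: x = 1 ± sqrt(5)
Numerically: x ≈ 3.2361 or x ≈ -1.2361

x = 1 + sqrt(5) or x = 1 - sqrt(5)


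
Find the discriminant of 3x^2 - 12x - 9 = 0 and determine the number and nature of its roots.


For ax^2 + bx + c = 0, discriminant D = b^2 - 4ac
Here a = 3, b = -12, c = -9
D = (-12)^2 - 4(3)(-9) = 144 + 108 = 252

D = 252 > 0 but not a perfect square
The equation has 2 distinct real irrational roots.

Discriminant = 252, 2 distinct real irrational roots


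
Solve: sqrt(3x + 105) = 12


Square both sides: 3x + 105 = 12^2 = 144
3x = 144 - 105 = 39
x = 13
Check: sqrt(3*13 + 105) = sqrt(144) = 12 ✓

x = 13


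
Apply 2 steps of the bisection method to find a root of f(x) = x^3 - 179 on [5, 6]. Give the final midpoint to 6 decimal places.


f(x) = x^3 - 179
f(5) = -54 < 0
f(6) = 37 > 0

Step 1: midpoint = (5.000000 + 6.000000)/2 = 5.500000
  f(5.500000) = -12.625000
  f(mid) < 0, so root is in [5.500000, 6.000000]

Step 2: midpoint = (5.500000 + 6.000000)/2 = 5.750000
  f(5.750000) = 11.109375
  f(mid) > 0, so root is in [5.500000, 5.750000]

midpoint = 5.750000


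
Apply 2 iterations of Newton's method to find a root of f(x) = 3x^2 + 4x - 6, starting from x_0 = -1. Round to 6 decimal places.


Newton's method: x_(n+1) = x_n - f(x_n)/f'(x_n)
f(x) = 3x^2 + 4x - 6
f'(x) = 6x + 4

Iteration 1:
  f(-1.000000) = -7.000000
  f'(-1.000000) = -2.000000
  x_1 = -1.000000 - (-7.000000)/(-2.000000) = -4.500000

Iteration 2:
  f(-4.500000) = 36.750000
  f'(-4.500000) = -23.000000
  x_2 = -4.500000 - (36.750000)/(-23.000000) = -2.902174

x_2 = -2.902174


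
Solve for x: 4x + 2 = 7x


Starting with: 4x + 2 = 7x
Move all x terms to left: (4 - 7)x = 0 - 2
Simplify: -3x = -2
Divide both sides by -3: x = 2/3

x = 2/3


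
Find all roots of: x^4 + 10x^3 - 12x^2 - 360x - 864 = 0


Let p(x) = x^4 + 10x^3 - 12x^2 - 360x - 864. By the rational root theorem (leading coefficient 1), any rational root is an integer divisor of 864: try ±1, ±2, ... in turn.
Test x = 1: value = -1225 ≠ 0.
Test x = -1: value = -525 ≠ 0.
Test x = 2: value = -1536 ≠ 0.
Test x = -2: value = -256 ≠ 0.
Test x = 3: value = -1701 ≠ 0.
Test x = -3: value = -81 ≠ 0.
Test x = 4: value = -1600 ≠ 0.
Test x = -4: value = 0 ✓, so (x + 4) is a factor.
Synthetic division by (x + 4): bring down 1; 1(-4) + 10 = 6; 6(-4) - 12 = -36; (-36)(-4) - 360 = -216; (-216)(-4) - 864 = 0 → quotient x^3 + 6x^2 - 36x - 216, remainder 0.
Continue with the quotient x^3 + 6x^2 - 36x - 216 (candidates must divide 216; re-test x = -4 first in case it repeats).
Test x = -4: value = -40 ≠ 0.
Test x = 6: value = 0 ✓, so (x - 6) is a factor.
Synthetic division by (x - 6): bring down 1; 1(6) + 6 = 12; 12(6) - 36 = 36; 36(6) - 216 = 0 → quotient x^2 + 12x + 36, remainder 0.
Solve the quadratic x^2 + 12x + 36 = 0: discriminant = 12^2 - 4(1)(36) = 144 - 144 = 0.
Discriminant = 0, so a double root: x = -12/2 = -6.
Collecting all roots found:

x = -6 (multiplicity 2), x = -4, x = 6


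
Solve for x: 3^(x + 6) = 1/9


Express both sides with the same base.
1/9 = 3^(-2)
Since the bases match, equate exponents: x + 6 = -2
So x = -2 - (6) = -8

x = -8


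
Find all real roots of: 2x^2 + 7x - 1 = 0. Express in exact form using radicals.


Using the quadratic formula: x = (-b ± sqrt(b^2 - 4ac)) / (2a)
Here a = 2, b = 7, c = -1
Discriminant = b^2 - 4ac = 7^2 - 4(2)(-1) = 49 + 8 = 57
Since discriminant = 57 > 0, there are two real roots.
x = (-7 ± sqrt(57)) / 4
Numerically: x ≈ 0.1375 or x ≈ -3.6375

x = (-7 + sqrt(57)) / 4 or x = (-7 - sqrt(57)) / 4


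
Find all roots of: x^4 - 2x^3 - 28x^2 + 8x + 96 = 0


Let p(x) = x^4 - 2x^3 - 28x^2 + 8x + 96. By the rational root theorem (leading coefficient 1), any rational root is an integer divisor of 96: try ±1, ±2, ... in turn.
Test x = 1: value = 75 ≠ 0.
Test x = -1: value = 63 ≠ 0.
Test x = 2: value = 0 ✓, so (x - 2) is a factor.
Synthetic division by (x - 2): bring down 1; 1(2) - 2 = 0; 0(2) - 28 = -28; (-28)(2) + 8 = -48; (-48)(2) + 96 = 0 → quotient x^3 - 28x - 48, remainder 0.
Continue with the quotient x^3 - 28x - 48 (candidates must divide 48; re-test x = 2 first in case it repeats).
Test x = 2: value = -96 ≠ 0.
Test x = -2: value = 0 ✓, so (x + 2) is a factor.
Synthetic division by (x + 2): bring down 1; 1(-2) + 0 = -2; (-2)(-2) - 28 = -24; (-24)(-2) - 48 = 0 → quotient x^2 - 2x - 24, remainder 0.
Solve the quadratic x^2 - 2x - 24 = 0: discriminant = (-2)^2 - 4(1)(-24) = 4 + 96 = 100.
sqrt(100) = 10, so x = (2 ± 10)/2: x = 6 or x = -4.
Collecting all roots found:

x = -4, x = -2, x = 2, x = 6


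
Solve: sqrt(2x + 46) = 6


Square both sides: 2x + 46 = 6^2 = 36
2x = 36 - 46 = -10
x = -5
Check: sqrt(2*(-5) + 46) = sqrt(36) = 6 ✓

x = -5


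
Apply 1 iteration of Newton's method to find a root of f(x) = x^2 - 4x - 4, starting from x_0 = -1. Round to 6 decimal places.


Newton's method: x_(n+1) = x_n - f(x_n)/f'(x_n)
f(x) = x^2 - 4x - 4
f'(x) = 2x - 4

Iteration 1:
  f(-1.000000) = 1.000000
  f'(-1.000000) = -6.000000
  x_1 = -1.000000 - (1.000000)/(-6.000000) = -0.833333

x_1 = -0.833333


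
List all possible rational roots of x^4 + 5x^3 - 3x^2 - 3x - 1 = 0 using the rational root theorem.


Rational root theorem: possible roots are ±p/q where:
  p divides the constant term (-1): p ∈ {1}
  q divides the leading coefficient (1): q ∈ {1}

All possible rational roots: -1, 1

-1, 1


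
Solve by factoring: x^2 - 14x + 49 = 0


We need two numbers that multiply to 49 and add to -14.
Those numbers are -7 and -7 (since (-7) * (-7) = 49 and (-7) + (-7) = -14).
So x^2 - 14x + 49 = (x - 7)(x - 7) = 0
Setting each factor to zero: x = 7 or x = 7

x = 7


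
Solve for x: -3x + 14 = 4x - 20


Starting with: -3x + 14 = 4x - 20
Move all x terms to left: (-3 - 4)x = -20 - 14
Simplify: -7x = -34
Divide both sides by -7: x = 34/7

x = 34/7


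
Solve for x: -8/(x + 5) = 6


Multiply both sides by (x + 5): -8 = 6(x + 5)
Distribute: -8 = 6x + 30
6x = -8 - 30 = -38
x = -19/3

x = -19/3


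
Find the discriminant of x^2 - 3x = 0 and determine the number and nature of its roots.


For ax^2 + bx + c = 0, discriminant D = b^2 - 4ac
Here a = 1, b = -3, c = 0
D = (-3)^2 - 4(1)(0) = 9 - 0 = 9

D = 9 > 0 and is a perfect square (sqrt = 3)
The equation has 2 distinct real rational roots.

Discriminant = 9, 2 distinct real rational roots


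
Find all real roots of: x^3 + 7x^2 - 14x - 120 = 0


Let p(x) = x^3 + 7x^2 - 14x - 120. By the rational root theorem (leading coefficient 1), any rational root is an integer divisor of 120: try ±1, ±2, ... in turn.
Test x = 1: value = -126 ≠ 0.
Test x = -1: value = -100 ≠ 0.
Test x = 2: value = -112 ≠ 0.
Test x = -2: value = -72 ≠ 0.
Test x = 3: value = -72 ≠ 0.
Test x = -3: value = -42 ≠ 0.
Test x = 4: value = 0 ✓, so (x - 4) is a factor.
Synthetic division by (x - 4): bring down 1; 1(4) + 7 = 11; 11(4) - 14 = 30; 30(4) - 120 = 0 → quotient x^2 + 11x + 30, remainder 0.
Solve the quadratic x^2 + 11x + 30 = 0: discriminant = 11^2 - 4(1)(30) = 121 - 120 = 1.
sqrt(1) = 1, so x = (-11 ± 1)/2: x = -5 or x = -6.

x = -6, x = -5, x = 4


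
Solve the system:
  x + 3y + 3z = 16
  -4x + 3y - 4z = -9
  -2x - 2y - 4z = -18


Using Cramer's rule. Expand each determinant along the first row.
D  = 1*[3*(-4) - (-4)*(-2)] - 3*[(-4)*(-4) - (-4)*(-2)] + 3*[(-4)*(-2) - 3*(-2)]
  = 1*(-20) - 3*(8) + 3*(14) = -2
Dx = 16*[3*(-4) - (-4)*(-2)] - 3*[(-9)*(-4) - (-4)*(-18)] + 3*[(-9)*(-2) - 3*(-18)]
  = 16*(-20) - 3*(-36) + 3*(72) = 4
Dy = 1*[(-9)*(-4) - (-4)*(-18)] - 16*[(-4)*(-4) - (-4)*(-2)] + 3*[(-4)*(-18) - (-9)*(-2)]
  = 1*(-36) - 16*(8) + 3*(54) = -2
Dz = 1*[3*(-18) - (-9)*(-2)] - 3*[(-4)*(-18) - (-9)*(-2)] + 16*[(-4)*(-2) - 3*(-2)]
  = 1*(-72) - 3*(54) + 16*(14) = -10
x = Dx/D = 4/-2 = -2, y = Dy/D = -2/-2 = 1, z = Dz/D = -10/-2 = 5
Check eq1: (1)(-2) + (3)(1) + (3)(5) = 16 = 16 ✓
Check eq2: (-4)(-2) + (3)(1) + (-4)(5) = -9 = -9 ✓
Check eq3: (-2)(-2) + (-2)(1) + (-4)(5) = -18 = -18 ✓

x = -2, y = 1, z = 5


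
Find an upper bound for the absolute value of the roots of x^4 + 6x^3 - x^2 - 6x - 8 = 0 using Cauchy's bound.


Cauchy's bound: all roots r satisfy |r| <= 1 + max(|a_i/a_n|) for i = 0,...,n-1
where a_n is the leading coefficient.

Coefficients: [1, 6, -1, -6, -8]
Leading coefficient a_n = 1
Ratios |a_i/a_n|: 6, 1, 6, 8
Maximum ratio: 8
Cauchy's bound: |r| <= 1 + 8 = 9

Upper bound = 9


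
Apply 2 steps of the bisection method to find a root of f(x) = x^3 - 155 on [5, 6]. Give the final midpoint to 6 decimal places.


f(x) = x^3 - 155
f(5) = -30 < 0
f(6) = 61 > 0

Step 1: midpoint = (5.000000 + 6.000000)/2 = 5.500000
  f(5.500000) = 11.375000
  f(mid) > 0, so root is in [5.000000, 5.500000]

Step 2: midpoint = (5.000000 + 5.500000)/2 = 5.250000
  f(5.250000) = -10.296875
  f(mid) < 0, so root is in [5.250000, 5.500000]

midpoint = 5.250000


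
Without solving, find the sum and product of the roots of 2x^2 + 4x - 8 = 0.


By Vieta's formulas for ax^2 + bx + c = 0:
  Sum of roots = -b/a
  Product of roots = c/a

Here a = 2, b = 4, c = -8
Sum = -(4)/2 = -2
Product = -8/2 = -4

Sum = -2, Product = -4


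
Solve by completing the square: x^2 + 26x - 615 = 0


Start: x^2 + 26x - 615 = 0
Move constant: x^2 + 26x = 615
Half of 26 is 13, squared is 169
Add 169 to both sides: x^2 + 26x + 169 = 784
(x + 13)^2 = 784
x + 13 = ±28
x = -13 + 28 = 15 or x = -13 - 28 = -41

x = -41, x = 15


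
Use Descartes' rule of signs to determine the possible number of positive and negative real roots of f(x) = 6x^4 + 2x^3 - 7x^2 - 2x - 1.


Descartes' rule of signs:

For positive roots, count sign changes in f(x) = 6x^4 + 2x^3 - 7x^2 - 2x - 1:
Signs of coefficients: +, +, -, -, -
Number of sign changes: 1
Possible positive real roots: 1

For negative roots, examine f(-x) = 6x^4 - 2x^3 - 7x^2 + 2x - 1:
Signs of coefficients: +, -, -, +, -
Number of sign changes: 3
Possible negative real roots: 3, 1

Positive roots: 1; Negative roots: 3 or 1


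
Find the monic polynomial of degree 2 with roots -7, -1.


A monic polynomial with roots -7, -1 is:
p(x) = (x + 7)(x + 1)
After multiplying by (x + 7): x + 7
After multiplying by (x + 1): x^2 + 8x + 7

x^2 + 8x + 7


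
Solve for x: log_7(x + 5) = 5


Convert to exponential form: x + 5 = 7^5 = 16807
x = 16807 - 5 = 16802
Check: log_7(16802 + 5) = log_7(16807) = log_7(16807) = 5 ✓

x = 16802


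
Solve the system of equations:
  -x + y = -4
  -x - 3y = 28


Using Cramer's rule:
Determinant D = (-1)(-3) - (-1)(1) = 3 + 1 = 4
Dx = (-4)(-3) - (28)(1) = 12 - 28 = -16
Dy = (-1)(28) - (-1)(-4) = -28 - 4 = -32
x = Dx/D = -16/4 = -4
y = Dy/D = -32/4 = -8

x = -4, y = -8


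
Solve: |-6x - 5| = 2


An absolute value equation |expr| = 2 gives two cases:
Case 1: -6x - 5 = 2
  -6x = 7, so x = -7/6
Case 2: -6x - 5 = -2
  -6x = 3, so x = -1/2

x = -7/6, x = -1/2


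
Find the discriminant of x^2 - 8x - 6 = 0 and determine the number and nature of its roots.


For ax^2 + bx + c = 0, discriminant D = b^2 - 4ac
Here a = 1, b = -8, c = -6
D = (-8)^2 - 4(1)(-6) = 64 + 24 = 88

D = 88 > 0 but not a perfect square
The equation has 2 distinct real irrational roots.

Discriminant = 88, 2 distinct real irrational roots


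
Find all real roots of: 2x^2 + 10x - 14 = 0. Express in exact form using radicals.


Using the quadratic formula: x = (-b ± sqrt(b^2 - 4ac)) / (2a)
Here a = 2, b = 10, c = -14
Discriminant = b^2 - 4ac = 10^2 - 4(2)(-14) = 100 + 112 = 212
Since discriminant = 212 > 0, there are two real roots.
x = (-10 ± 2*sqrt(53)) / 4
Simplifying: x = (-5 ± sqrt(53)) / 2
Numerically: x ≈ 1.1401 or x ≈ -6.1401

x = (-5 + sqrt(53)) / 2 or x = (-5 - sqrt(53)) / 2


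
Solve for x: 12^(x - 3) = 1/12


Express both sides with the same base.
1/12 = 12^(-1)
Since the bases match, equate exponents: x - 3 = -1
So x = -1 - (-3) = 2

x = 2


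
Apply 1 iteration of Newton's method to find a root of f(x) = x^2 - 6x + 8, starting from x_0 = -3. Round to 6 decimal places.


Newton's method: x_(n+1) = x_n - f(x_n)/f'(x_n)
f(x) = x^2 - 6x + 8
f'(x) = 2x - 6

Iteration 1:
  f(-3.000000) = 35.000000
  f'(-3.000000) = -12.000000
  x_1 = -3.000000 - (35.000000)/(-12.000000) = -0.083333

x_1 = -0.083333


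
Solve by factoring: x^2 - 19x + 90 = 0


We need two numbers that multiply to 90 and add to -19.
Those numbers are -10 and -9 (since (-10) * (-9) = 90 and (-10) + (-9) = -19).
So x^2 - 19x + 90 = (x - 10)(x - 9) = 0
Setting each factor to zero: x = 10 or x = 9

x = 9, x = 10


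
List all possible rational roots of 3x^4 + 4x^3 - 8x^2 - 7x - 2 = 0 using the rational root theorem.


Rational root theorem: possible roots are ±p/q where:
  p divides the constant term (-2): p ∈ {1, 2}
  q divides the leading coefficient (3): q ∈ {1, 3}

All possible rational roots: -2, -1, -2/3, -1/3, 1/3, 2/3, 1, 2

-2, -1, -2/3, -1/3, 1/3, 2/3, 1, 2


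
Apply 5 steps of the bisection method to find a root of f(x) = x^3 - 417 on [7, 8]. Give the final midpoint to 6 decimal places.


f(x) = x^3 - 417
f(7) = -74 < 0
f(8) = 95 > 0

Step 1: midpoint = (7.000000 + 8.000000)/2 = 7.500000
  f(7.500000) = 4.875000
  f(mid) > 0, so root is in [7.000000, 7.500000]

Step 2: midpoint = (7.000000 + 7.500000)/2 = 7.250000
  f(7.250000) = -35.921875
  f(mid) < 0, so root is in [7.250000, 7.500000]

Step 3: midpoint = (7.250000 + 7.500000)/2 = 7.375000
  f(7.375000) = -15.869141
  f(mid) < 0, so root is in [7.375000, 7.500000]

Step 4: midpoint = (7.375000 + 7.500000)/2 = 7.437500
  f(7.437500) = -5.584229
  f(mid) < 0, so root is in [7.437500, 7.500000]

Step 5: midpoint = (7.437500 + 7.500000)/2 = 7.468750
  f(7.468750) = -0.376495
  f(mid) < 0, so root is in [7.468750, 7.500000]

midpoint = 7.468750


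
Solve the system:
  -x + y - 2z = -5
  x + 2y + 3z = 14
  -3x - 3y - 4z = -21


Using Cramer's rule. Expand each determinant along the first row.
D  = (-1)*[2*(-4) - 3*(-3)] - 1*[1*(-4) - 3*(-3)] + (-2)*[1*(-3) - 2*(-3)]
  = (-1)*(1) - 1*(5) + (-2)*(3) = -12
Dx = (-5)*[2*(-4) - 3*(-3)] - 1*[14*(-4) - 3*(-21)] + (-2)*[14*(-3) - 2*(-21)]
  = (-5)*(1) - 1*(7) + (-2)*(0) = -12
Dy = (-1)*[14*(-4) - 3*(-21)] - (-5)*[1*(-4) - 3*(-3)] + (-2)*[1*(-21) - 14*(-3)]
  = (-1)*(7) - (-5)*(5) + (-2)*(21) = -24
Dz = (-1)*[2*(-21) - 14*(-3)] - 1*[1*(-21) - 14*(-3)] + (-5)*[1*(-3) - 2*(-3)]
  = (-1)*(0) - 1*(21) + (-5)*(3) = -36
x = Dx/D = -12/-12 = 1, y = Dy/D = -24/-12 = 2, z = Dz/D = -36/-12 = 3
Check eq1: (-1)(1) + (1)(2) + (-2)(3) = -5 = -5 ✓
Check eq2: (1)(1) + (2)(2) + (3)(3) = 14 = 14 ✓
Check eq3: (-3)(1) + (-3)(2) + (-4)(3) = -21 = -21 ✓

x = 1, y = 2, z = 3


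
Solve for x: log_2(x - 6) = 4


Convert to exponential form: x - 6 = 2^4 = 16
x = 16 + 6 = 22
Check: log_2(22 - 6) = log_2(16) = log_2(16) = 4 ✓

x = 22


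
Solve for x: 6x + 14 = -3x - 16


Starting with: 6x + 14 = -3x - 16
Move all x terms to left: (6 + 3)x = -16 - 14
Simplify: 9x = -30
Divide both sides by 9: x = -10/3

x = -10/3


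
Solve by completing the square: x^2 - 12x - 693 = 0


Start: x^2 - 12x - 693 = 0
Move constant: x^2 - 12x = 693
Half of -12 is -6, squared is 36
Add 36 to both sides: x^2 - 12x + 36 = 729
(x - 6)^2 = 729
x - 6 = ±27
x = 6 + 27 = 33 or x = 6 - 27 = -21

x = -21, x = 33


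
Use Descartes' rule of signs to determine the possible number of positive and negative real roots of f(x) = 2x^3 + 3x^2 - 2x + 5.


Descartes' rule of signs:

For positive roots, count sign changes in f(x) = 2x^3 + 3x^2 - 2x + 5:
Signs of coefficients: +, +, -, +
Number of sign changes: 2
Possible positive real roots: 2, 0

For negative roots, examine f(-x) = -2x^3 + 3x^2 + 2x + 5:
Signs of coefficients: -, +, +, +
Number of sign changes: 1
Possible negative real roots: 1

Positive roots: 2 or 0; Negative roots: 1


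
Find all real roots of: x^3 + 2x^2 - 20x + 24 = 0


Let p(x) = x^3 + 2x^2 - 20x + 24. By the rational root theorem (leading coefficient 1), any rational root is an integer divisor of 24: try ±1, ±2, ... in turn.
Test x = 1: value = 7 ≠ 0.
Test x = -1: value = 45 ≠ 0.
Test x = 2: value = 0 ✓, so (x - 2) is a factor.
Synthetic division by (x - 2): bring down 1; 1(2) + 2 = 4; 4(2) - 20 = -12; (-12)(2) + 24 = 0 → quotient x^2 + 4x - 12, remainder 0.
Solve the quadratic x^2 + 4x - 12 = 0: discriminant = 4^2 - 4(1)(-12) = 16 + 48 = 64.
sqrt(64) = 8, so x = (-4 ± 8)/2: x = 2 or x = -6.

x = -6, x = 2 (multiplicity 2)


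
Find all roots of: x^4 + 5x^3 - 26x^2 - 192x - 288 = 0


Let p(x) = x^4 + 5x^3 - 26x^2 - 192x - 288. By the rational root theorem (leading coefficient 1), any rational root is an integer divisor of 288: try ±1, ±2, ... in turn.
Test x = 1: value = -500 ≠ 0.
Test x = -1: value = -126 ≠ 0.
Test x = 2: value = -720 ≠ 0.
Test x = -2: value = -32 ≠ 0.
Test x = 3: value = -882 ≠ 0.
Test x = -3: value = 0 ✓, so (x + 3) is a factor.
Synthetic division by (x + 3): bring down 1; 1(-3) + 5 = 2; 2(-3) - 26 = -32; (-32)(-3) - 192 = -96; (-96)(-3) - 288 = 0 → quotient x^3 + 2x^2 - 32x - 96, remainder 0.
Continue with the quotient x^3 + 2x^2 - 32x - 96 (candidates must divide 96; re-test x = -3 first in case it repeats).
Test x = -3: value = -9 ≠ 0.
Test x = 4: value = -128 ≠ 0.
Test x = -4: value = 0 ✓, so (x + 4) is a factor.
Synthetic division by (x + 4): bring down 1; 1(-4) + 2 = -2; (-2)(-4) - 32 = -24; (-24)(-4) - 96 = 0 → quotient x^2 - 2x - 24, remainder 0.
Solve the quadratic x^2 - 2x - 24 = 0: discriminant = (-2)^2 - 4(1)(-24) = 4 + 96 = 100.
sqrt(100) = 10, so x = (2 ± 10)/2: x = 6 or x = -4.
Collecting all roots found:

x = -4 (multiplicity 2), x = -3, x = 6


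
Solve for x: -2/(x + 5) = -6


Multiply both sides by (x + 5): -2 = -6(x + 5)
Distribute: -2 = -6x - 30
-6x = -2 + 30 = 28
x = -14/3

x = -14/3


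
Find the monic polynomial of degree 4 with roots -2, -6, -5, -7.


A monic polynomial with roots -2, -6, -5, -7 is:
p(x) = (x + 2)(x + 6)(x + 5)(x + 7)
After multiplying by (x + 2): x + 2
After multiplying by (x + 6): x^2 + 8x + 12
After multiplying by (x + 5): x^3 + 13x^2 + 52x + 60
After multiplying by (x + 7): x^4 + 20x^3 + 143x^2 + 424x + 420

x^4 + 20x^3 + 143x^2 + 424x + 420


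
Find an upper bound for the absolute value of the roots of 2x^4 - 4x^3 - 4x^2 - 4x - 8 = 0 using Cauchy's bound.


Cauchy's bound: all roots r satisfy |r| <= 1 + max(|a_i/a_n|) for i = 0,...,n-1
where a_n is the leading coefficient.

Coefficients: [2, -4, -4, -4, -8]
Leading coefficient a_n = 2
Ratios |a_i/a_n|: 2, 2, 2, 4
Maximum ratio: 4
Cauchy's bound: |r| <= 1 + 4 = 5

Upper bound = 5


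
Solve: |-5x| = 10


An absolute value equation |expr| = 10 gives two cases:
Case 1: -5x = 10
  -5x = 10, so x = -2
Case 2: -5x = -10
  -5x = -10, so x = 2

x = -2, x = 2
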